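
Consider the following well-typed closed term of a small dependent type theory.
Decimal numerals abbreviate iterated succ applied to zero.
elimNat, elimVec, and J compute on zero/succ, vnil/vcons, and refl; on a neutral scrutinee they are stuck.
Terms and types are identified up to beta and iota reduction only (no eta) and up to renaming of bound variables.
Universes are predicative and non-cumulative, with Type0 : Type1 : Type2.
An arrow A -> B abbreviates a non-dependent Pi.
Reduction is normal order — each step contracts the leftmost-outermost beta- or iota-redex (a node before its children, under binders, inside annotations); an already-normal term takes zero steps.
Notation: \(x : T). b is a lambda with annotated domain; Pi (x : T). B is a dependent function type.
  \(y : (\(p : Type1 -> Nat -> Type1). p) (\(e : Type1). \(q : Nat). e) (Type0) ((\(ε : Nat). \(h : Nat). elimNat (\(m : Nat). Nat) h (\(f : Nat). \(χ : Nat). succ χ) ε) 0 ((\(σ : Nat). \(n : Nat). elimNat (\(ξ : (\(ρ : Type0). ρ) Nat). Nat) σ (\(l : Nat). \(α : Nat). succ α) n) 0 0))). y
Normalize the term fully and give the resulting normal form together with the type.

reduced normal form:
  \(y : Type0). y
the term's type:
  Type0 -> Type0
observation: the first redex contracted is a beta-redex; the normal form is reached in 3 normal-order steps.


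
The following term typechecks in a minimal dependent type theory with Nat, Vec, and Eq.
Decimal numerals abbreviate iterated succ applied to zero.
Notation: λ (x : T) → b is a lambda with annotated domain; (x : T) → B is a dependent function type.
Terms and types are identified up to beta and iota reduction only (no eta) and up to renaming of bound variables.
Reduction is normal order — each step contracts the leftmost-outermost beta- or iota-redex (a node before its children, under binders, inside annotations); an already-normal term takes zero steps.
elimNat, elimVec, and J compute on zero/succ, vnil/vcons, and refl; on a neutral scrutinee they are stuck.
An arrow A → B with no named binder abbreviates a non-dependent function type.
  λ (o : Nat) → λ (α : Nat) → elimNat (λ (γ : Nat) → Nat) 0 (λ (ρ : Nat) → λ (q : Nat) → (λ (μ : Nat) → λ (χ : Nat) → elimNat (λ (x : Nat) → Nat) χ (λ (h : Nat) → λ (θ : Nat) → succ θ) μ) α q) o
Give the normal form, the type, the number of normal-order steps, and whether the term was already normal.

reduced normal form:
  λ (o : Nat) → λ (α : Nat) → elimNat (λ (γ : Nat) → Nat) 0 (λ (ρ : Nat) → λ (q : Nat) → elimNat (λ (μ : Nat) → Nat) q (λ (χ : Nat) → λ (x : Nat) → succ x) α) o
inferred type:
  Nat → Nat → Nat
steps to reach normal form (normal order): 2
started in normal form: no
first contracted redex: a beta-redex


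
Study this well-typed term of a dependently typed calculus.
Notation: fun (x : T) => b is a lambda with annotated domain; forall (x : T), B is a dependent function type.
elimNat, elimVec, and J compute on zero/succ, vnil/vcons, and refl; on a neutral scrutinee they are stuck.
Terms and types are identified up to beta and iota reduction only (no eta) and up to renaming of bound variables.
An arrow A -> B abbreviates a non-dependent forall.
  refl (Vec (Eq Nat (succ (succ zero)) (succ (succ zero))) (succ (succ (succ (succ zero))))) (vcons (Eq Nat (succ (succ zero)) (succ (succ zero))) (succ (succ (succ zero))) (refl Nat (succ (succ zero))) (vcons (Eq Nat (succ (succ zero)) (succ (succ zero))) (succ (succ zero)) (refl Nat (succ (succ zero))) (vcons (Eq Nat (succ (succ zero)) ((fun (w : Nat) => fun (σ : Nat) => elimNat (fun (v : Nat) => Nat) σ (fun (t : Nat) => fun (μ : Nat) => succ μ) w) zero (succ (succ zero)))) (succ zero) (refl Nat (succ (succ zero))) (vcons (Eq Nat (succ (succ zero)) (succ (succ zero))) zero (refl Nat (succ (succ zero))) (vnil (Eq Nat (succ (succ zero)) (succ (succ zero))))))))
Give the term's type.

type:
  Eq (Vec (Eq Nat (succ (succ zero)) (succ (succ zero))) (succ (succ (succ (succ zero))))) (vcons (Eq Nat (succ (succ zero)) (succ (succ zero))) (succ (succ (succ zero))) (refl Nat (succ (succ zero))) (vcons (Eq Nat (succ (succ zero)) (succ (succ zero))) (succ (succ zero)) (refl Nat (succ (succ zero))) (vcons (Eq Nat (succ (succ zero)) (succ (succ zero))) (succ zero) (refl Nat (succ (succ zero))) (vcons (Eq Nat (succ (succ zero)) (succ (succ zero))) zero (refl Nat (succ (succ zero))) (vnil (Eq Nat (succ (succ zero)) (succ (succ zero)))))))) (vcons (Eq Nat (succ (succ zero)) (succ (succ zero))) (succ (succ (succ zero))) (refl Nat (succ (succ zero))) (vcons (Eq Nat (succ (succ zero)) (succ (succ zero))) (succ (succ zero)) (refl Nat (succ (succ zero))) (vcons (Eq Nat (succ (succ zero)) (succ (succ zero))) (succ zero) (refl Nat (succ (succ zero))) (vcons (Eq Nat (succ (succ zero)) (succ (succ zero))) zero (refl Nat (succ (succ zero))) (vnil (Eq Nat (succ (succ zero)) (succ (succ zero))))))))


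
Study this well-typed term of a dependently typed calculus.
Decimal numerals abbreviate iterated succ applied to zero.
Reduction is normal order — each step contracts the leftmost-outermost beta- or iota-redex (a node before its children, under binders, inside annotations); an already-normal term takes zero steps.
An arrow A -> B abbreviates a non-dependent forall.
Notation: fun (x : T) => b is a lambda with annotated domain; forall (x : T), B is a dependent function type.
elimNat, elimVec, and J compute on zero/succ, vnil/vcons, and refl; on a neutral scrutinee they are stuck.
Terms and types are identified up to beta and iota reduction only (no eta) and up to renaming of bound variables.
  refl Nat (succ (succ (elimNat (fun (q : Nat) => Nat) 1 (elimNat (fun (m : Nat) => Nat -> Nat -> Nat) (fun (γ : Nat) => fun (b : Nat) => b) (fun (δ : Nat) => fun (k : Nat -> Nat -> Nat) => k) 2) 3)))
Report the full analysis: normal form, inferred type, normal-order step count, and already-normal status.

normal form:
  refl Nat 3
inferred type:
  Eq Nat 3 3
steps to reach normal form (normal order): 31
already normal: no
first redex: an elimNat iota-redex


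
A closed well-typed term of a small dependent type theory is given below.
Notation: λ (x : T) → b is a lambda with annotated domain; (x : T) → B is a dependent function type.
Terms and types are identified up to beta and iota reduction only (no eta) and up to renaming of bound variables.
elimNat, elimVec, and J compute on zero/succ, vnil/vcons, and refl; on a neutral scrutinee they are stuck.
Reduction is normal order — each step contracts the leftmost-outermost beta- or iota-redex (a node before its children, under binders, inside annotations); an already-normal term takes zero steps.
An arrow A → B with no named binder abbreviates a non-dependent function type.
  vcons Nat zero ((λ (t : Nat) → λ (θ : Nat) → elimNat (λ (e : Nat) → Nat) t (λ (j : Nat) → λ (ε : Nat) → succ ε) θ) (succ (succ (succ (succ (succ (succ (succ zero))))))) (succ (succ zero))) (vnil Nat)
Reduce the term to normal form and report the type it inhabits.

normal form:
  vcons Nat zero (succ (succ (succ (succ (succ (succ (succ (succ (succ zero))))))))) (vnil Nat)
inferred type:
  Vec Nat (succ zero)


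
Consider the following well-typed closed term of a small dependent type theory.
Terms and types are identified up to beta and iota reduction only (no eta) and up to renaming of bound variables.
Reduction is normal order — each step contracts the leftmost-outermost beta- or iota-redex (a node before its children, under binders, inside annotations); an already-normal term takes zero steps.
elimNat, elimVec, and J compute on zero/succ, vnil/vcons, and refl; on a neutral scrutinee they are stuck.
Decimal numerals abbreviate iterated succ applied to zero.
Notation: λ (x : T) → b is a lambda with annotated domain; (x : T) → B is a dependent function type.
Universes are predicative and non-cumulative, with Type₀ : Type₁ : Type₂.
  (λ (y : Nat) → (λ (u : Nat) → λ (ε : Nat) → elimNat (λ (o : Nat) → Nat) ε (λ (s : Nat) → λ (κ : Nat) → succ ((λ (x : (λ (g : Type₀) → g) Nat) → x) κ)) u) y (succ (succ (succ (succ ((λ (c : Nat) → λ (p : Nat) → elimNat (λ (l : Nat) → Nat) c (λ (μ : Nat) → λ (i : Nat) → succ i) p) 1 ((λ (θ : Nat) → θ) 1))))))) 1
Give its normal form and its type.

reduced normal form:
  7
inferred type:
  Nat


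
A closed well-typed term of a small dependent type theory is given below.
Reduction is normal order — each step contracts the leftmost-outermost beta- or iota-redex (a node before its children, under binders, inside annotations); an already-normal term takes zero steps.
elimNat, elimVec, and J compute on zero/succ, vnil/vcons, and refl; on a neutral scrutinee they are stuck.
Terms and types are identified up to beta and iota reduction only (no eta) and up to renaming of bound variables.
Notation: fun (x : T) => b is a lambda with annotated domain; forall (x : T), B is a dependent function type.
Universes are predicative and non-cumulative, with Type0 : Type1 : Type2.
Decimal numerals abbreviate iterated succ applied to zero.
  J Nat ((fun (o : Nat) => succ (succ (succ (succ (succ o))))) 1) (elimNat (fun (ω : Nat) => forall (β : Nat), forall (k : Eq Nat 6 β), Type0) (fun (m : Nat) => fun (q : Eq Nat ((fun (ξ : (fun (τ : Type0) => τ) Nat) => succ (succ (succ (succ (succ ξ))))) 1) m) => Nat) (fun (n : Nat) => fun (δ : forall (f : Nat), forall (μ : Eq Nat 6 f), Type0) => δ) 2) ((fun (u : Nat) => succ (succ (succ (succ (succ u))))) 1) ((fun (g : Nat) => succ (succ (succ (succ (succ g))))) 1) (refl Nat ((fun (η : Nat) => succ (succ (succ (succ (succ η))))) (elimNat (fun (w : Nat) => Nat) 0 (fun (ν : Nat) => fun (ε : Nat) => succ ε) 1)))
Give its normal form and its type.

normal form:
  6
type:
  Nat
observation: the leftmost-outermost redex is a J iota-redex, and normalization takes 2 steps.


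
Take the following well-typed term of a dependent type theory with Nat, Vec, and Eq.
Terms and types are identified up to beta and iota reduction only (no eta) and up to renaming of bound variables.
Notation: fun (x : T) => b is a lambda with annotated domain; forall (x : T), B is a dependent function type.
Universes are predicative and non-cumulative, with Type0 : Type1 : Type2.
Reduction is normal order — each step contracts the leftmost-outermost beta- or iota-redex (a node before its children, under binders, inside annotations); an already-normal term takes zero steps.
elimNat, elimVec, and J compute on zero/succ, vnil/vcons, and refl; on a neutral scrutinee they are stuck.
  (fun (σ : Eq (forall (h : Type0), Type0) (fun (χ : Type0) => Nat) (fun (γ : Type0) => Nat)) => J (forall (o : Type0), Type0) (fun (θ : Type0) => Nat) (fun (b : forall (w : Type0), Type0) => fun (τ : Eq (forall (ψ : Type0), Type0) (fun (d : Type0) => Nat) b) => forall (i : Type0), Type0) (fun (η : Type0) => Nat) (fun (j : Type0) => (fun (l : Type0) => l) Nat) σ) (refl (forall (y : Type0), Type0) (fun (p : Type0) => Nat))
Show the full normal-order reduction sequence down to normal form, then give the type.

normal-order reduction sequence:
  (fun (σ : Eq (forall (h : Type0), Type0) (fun (χ : Type0) => Nat) (fun (γ : Type0) => Nat)) => J (forall (o : Type0), Type0) (fun (θ : Type0) => Nat) (fun (b : forall (w : Type0), Type0) => fun (τ : Eq (forall (ψ : Type0), Type0) (fun (d : Type0) => Nat) b) => forall (i : Type0), Type0) (fun (η : Type0) => Nat) (fun (j : Type0) => (fun (l : Type0) => l) Nat) σ) (refl (forall (y : Type0), Type0) (fun (p : Type0) => Nat))
  ~> J (forall (σ : Type0), Type0) (fun (h : Type0) => Nat) (fun (χ : forall (γ : Type0), Type0) => fun (o : Eq (forall (θ : Type0), Type0) (fun (b : Type0) => Nat) χ) => forall (w : Type0), Type0) (fun (τ : Type0) => Nat) (fun (ψ : Type0) => (fun (d : Type0) => d) Nat) (refl (forall (i : Type0), Type0) (fun (η : Type0) => Nat))
  ~> fun (σ : Type0) => Nat
type:
  forall (σ : Type0), Type0


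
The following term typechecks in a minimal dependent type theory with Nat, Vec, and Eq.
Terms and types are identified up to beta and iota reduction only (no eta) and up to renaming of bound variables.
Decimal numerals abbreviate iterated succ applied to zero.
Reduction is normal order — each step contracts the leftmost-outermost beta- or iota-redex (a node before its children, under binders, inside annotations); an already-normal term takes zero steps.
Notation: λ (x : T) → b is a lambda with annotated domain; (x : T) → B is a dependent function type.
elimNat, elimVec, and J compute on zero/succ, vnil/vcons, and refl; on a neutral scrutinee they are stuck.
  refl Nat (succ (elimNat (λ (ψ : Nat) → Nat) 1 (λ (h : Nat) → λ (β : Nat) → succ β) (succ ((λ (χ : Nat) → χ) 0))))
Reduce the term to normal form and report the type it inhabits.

resulting normal form:
  refl Nat 3
the term's type:
  Eq Nat 3 3


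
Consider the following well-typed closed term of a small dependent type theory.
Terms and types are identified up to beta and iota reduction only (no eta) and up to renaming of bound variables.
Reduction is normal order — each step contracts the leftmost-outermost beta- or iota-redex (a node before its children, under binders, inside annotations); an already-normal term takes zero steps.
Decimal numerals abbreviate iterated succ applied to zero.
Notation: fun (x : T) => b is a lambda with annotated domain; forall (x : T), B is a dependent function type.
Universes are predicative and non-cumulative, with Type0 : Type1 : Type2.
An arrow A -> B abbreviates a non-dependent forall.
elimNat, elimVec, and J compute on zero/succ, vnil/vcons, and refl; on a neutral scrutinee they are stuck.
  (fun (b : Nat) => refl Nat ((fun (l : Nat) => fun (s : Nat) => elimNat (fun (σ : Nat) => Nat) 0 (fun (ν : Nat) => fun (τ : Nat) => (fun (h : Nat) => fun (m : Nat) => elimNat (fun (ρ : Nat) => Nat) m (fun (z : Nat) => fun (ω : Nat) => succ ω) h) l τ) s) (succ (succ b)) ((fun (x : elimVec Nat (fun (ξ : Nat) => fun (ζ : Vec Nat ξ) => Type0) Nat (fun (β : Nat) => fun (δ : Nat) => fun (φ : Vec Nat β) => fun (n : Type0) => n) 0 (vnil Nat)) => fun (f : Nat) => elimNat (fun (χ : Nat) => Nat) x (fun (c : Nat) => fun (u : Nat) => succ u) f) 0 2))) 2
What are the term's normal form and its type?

reduced normal form:
  refl Nat 8
type:
  Eq Nat 8 8
observation: the term reaches its normal form after 34 normal-order steps.


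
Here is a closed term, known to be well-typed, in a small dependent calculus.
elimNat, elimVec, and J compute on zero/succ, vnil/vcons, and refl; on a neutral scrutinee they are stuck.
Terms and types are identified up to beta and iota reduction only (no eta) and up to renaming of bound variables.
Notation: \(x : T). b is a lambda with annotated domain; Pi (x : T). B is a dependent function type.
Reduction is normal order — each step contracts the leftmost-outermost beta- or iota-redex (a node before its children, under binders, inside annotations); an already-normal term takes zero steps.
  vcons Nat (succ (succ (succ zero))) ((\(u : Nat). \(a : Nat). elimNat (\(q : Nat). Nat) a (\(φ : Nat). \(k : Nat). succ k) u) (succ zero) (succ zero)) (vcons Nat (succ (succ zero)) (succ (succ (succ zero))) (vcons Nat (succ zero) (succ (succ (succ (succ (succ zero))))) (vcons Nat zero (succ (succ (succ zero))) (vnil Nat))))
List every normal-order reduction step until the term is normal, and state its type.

reduction (normal order):
  vcons Nat (succ (succ (succ zero))) ((\(u : Nat). \(a : Nat). elimNat (\(q : Nat). Nat) a (\(φ : Nat). \(k : Nat). succ k) u) (succ zero) (succ zero)) (vcons Nat (succ (succ zero)) (succ (succ (succ zero))) (vcons Nat (succ zero) (succ (succ (succ (succ (succ zero))))) (vcons Nat zero (succ (succ (succ zero))) (vnil Nat))))
  ~> vcons Nat (succ (succ (succ zero))) ((\(u : Nat). elimNat (\(a : Nat). Nat) u (\(q : Nat). \(φ : Nat). succ φ) (succ zero)) (succ zero)) (vcons Nat (succ (succ zero)) (succ (succ (succ zero))) (vcons Nat (succ zero) (succ (succ (succ (succ (succ zero))))) (vcons Nat zero (succ (succ (succ zero))) (vnil Nat))))
  ~> vcons Nat (succ (succ (succ zero))) (elimNat (\(u : Nat). Nat) (succ zero) (\(a : Nat). \(q : Nat). succ q) (succ zero)) (vcons Nat (succ (succ zero)) (succ (succ (succ zero))) (vcons Nat (succ zero) (succ (succ (succ (succ (succ zero))))) (vcons Nat zero (succ (succ (succ zero))) (vnil Nat))))
  ~> vcons Nat (succ (succ (succ zero))) ((\(u : Nat). \(a : Nat). succ a) zero (elimNat (\(q : Nat). Nat) (succ zero) (\(φ : Nat). \(k : Nat). succ k) zero)) (vcons Nat (succ (succ zero)) (succ (succ (succ zero))) (vcons Nat (succ zero) (succ (succ (succ (succ (succ zero))))) (vcons Nat zero (succ (succ (succ zero))) (vnil Nat))))
  ~> vcons Nat (succ (succ (succ zero))) ((\(u : Nat). succ u) (elimNat (\(a : Nat). Nat) (succ zero) (\(q : Nat). \(φ : Nat). succ φ) zero)) (vcons Nat (succ (succ zero)) (succ (succ (succ zero))) (vcons Nat (succ zero) (succ (succ (succ (succ (succ zero))))) (vcons Nat zero (succ (succ (succ zero))) (vnil Nat))))
  ~> vcons Nat (succ (succ (succ zero))) (succ (elimNat (\(u : Nat). Nat) (succ zero) (\(a : Nat). \(q : Nat). succ q) zero)) (vcons Nat (succ (succ zero)) (succ (succ (succ zero))) (vcons Nat (succ zero) (succ (succ (succ (succ (succ zero))))) (vcons Nat zero (succ (succ (succ zero))) (vnil Nat))))
  ~> vcons Nat (succ (succ (succ zero))) (succ (succ zero)) (vcons Nat (succ (succ zero)) (succ (succ (succ zero))) (vcons Nat (succ zero) (succ (succ (succ (succ (succ zero))))) (vcons Nat zero (succ (succ (succ zero))) (vnil Nat))))
inferred type:
  Vec Nat (succ (succ (succ (succ zero))))


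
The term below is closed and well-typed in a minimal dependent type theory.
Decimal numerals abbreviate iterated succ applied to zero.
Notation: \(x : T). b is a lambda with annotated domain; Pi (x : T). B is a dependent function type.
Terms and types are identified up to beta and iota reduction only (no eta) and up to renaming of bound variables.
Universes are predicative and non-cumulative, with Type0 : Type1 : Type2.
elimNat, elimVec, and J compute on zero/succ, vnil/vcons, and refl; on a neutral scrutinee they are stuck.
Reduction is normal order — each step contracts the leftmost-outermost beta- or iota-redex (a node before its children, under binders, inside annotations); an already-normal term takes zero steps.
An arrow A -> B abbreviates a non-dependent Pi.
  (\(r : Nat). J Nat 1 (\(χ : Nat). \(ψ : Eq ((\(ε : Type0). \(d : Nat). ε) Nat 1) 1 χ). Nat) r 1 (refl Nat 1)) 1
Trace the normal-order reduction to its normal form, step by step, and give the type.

normal-order reduction:
  (\(r : Nat). J Nat 1 (\(χ : Nat). \(ψ : Eq ((\(ε : Type0). \(d : Nat). ε) Nat 1) 1 χ). Nat) r 1 (refl Nat 1)) 1
  ~> J Nat 1 (\(r : Nat). \(χ : Eq ((\(ψ : Type0). \(ε : Nat). ψ) Nat 1) 1 r). Nat) 1 1 (refl Nat 1)
  ~> 1
type:
  Nat


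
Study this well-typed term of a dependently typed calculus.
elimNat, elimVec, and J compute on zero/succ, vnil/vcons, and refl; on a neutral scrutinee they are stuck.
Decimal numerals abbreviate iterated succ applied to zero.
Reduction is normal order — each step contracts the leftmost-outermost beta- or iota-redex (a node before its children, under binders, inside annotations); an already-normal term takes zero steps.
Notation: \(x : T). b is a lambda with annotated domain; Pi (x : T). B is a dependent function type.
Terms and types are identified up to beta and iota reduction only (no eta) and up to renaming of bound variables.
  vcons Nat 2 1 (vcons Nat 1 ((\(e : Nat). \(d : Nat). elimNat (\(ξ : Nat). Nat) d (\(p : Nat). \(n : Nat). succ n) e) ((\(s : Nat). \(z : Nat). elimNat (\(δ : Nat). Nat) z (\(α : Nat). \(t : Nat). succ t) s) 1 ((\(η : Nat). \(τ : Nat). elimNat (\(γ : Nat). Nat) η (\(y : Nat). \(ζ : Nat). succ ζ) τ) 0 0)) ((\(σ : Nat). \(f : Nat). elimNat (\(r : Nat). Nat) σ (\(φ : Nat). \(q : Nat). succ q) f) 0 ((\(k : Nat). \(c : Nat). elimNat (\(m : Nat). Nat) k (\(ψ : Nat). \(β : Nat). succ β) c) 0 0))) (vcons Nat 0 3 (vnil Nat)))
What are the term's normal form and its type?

resulting normal form:
  vcons Nat 2 1 (vcons Nat 1 1 (vcons Nat 0 3 (vnil Nat)))
type:
  Vec Nat 3


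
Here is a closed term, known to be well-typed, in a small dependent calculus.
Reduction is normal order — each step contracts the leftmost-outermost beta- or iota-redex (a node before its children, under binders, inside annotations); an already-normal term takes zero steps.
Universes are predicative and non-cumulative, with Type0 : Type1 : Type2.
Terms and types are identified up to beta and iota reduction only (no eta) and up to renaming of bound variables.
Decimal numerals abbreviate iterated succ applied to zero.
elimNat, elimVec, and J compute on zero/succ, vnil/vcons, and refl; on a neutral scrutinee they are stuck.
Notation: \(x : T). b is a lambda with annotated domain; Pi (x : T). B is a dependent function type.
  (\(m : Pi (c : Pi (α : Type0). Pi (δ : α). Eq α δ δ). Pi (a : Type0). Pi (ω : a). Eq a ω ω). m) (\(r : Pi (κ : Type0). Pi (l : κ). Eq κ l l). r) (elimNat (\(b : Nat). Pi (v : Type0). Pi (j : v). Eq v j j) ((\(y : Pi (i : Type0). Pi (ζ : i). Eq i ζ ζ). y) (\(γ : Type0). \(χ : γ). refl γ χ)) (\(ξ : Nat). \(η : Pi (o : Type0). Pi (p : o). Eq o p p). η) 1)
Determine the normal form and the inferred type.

normal form:
  \(m : Type0). \(c : m). refl m c
the term's type:
  Pi (m : Type0). Pi (c : m). Eq m c c
observation: the leftmost-outermost redex is a beta-redex, and normalization takes 7 steps.


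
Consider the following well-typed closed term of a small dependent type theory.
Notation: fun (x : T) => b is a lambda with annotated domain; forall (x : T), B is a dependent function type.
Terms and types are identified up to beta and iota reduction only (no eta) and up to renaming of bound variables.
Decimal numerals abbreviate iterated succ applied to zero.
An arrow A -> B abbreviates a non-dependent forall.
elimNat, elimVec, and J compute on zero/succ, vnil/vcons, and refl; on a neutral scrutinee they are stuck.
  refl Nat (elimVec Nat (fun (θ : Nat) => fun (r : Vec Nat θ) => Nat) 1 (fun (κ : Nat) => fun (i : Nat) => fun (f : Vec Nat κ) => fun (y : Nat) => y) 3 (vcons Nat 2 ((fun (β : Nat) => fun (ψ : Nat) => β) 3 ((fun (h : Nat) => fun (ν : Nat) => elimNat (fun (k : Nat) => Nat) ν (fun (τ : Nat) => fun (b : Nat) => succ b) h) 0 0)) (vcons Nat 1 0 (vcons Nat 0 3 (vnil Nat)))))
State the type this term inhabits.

type:
  Eq Nat 1 1


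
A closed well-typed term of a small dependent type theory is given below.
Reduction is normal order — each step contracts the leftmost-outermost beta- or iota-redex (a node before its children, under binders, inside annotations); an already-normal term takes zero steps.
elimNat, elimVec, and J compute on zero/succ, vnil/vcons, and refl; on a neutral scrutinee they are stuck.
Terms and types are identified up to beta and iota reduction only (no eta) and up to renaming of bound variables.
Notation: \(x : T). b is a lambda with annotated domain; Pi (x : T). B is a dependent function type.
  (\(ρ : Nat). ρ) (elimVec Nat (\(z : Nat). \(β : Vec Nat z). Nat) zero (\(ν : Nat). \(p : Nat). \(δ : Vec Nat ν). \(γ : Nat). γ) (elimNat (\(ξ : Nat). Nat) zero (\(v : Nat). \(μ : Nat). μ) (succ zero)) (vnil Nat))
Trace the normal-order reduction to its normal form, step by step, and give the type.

reduction (normal order):
  (\(ρ : Nat). ρ) (elimVec Nat (\(z : Nat). \(β : Vec Nat z). Nat) zero (\(ν : Nat). \(p : Nat). \(δ : Vec Nat ν). \(γ : Nat). γ) (elimNat (\(ξ : Nat). Nat) zero (\(v : Nat). \(μ : Nat). μ) (succ zero)) (vnil Nat))
  ~> elimVec Nat (\(ρ : Nat). \(z : Vec Nat ρ). Nat) zero (\(β : Nat). \(ν : Nat). \(p : Vec Nat β). \(δ : Nat). δ) (elimNat (\(γ : Nat). Nat) zero (\(ξ : Nat). \(v : Nat). v) (succ zero)) (vnil Nat)
  ~> zero
inferred type:
  Nat


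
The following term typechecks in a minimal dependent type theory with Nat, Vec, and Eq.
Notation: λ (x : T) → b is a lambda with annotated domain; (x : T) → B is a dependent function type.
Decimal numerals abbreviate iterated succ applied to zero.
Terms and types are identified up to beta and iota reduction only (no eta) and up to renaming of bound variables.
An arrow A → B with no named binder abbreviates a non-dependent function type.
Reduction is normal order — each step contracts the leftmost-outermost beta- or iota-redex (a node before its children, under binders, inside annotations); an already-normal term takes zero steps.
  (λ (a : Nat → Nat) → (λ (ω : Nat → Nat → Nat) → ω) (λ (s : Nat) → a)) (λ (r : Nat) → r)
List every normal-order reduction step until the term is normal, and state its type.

reduction (normal order):
  (λ (a : Nat → Nat) → (λ (ω : Nat → Nat → Nat) → ω) (λ (s : Nat) → a)) (λ (r : Nat) → r)
  ~> (λ (a : Nat → Nat → Nat) → a) (λ (ω : Nat) → λ (s : Nat) → s)
  ~> λ (a : Nat) → λ (ω : Nat) → ω
inferred type:
  Nat → Nat → Nat


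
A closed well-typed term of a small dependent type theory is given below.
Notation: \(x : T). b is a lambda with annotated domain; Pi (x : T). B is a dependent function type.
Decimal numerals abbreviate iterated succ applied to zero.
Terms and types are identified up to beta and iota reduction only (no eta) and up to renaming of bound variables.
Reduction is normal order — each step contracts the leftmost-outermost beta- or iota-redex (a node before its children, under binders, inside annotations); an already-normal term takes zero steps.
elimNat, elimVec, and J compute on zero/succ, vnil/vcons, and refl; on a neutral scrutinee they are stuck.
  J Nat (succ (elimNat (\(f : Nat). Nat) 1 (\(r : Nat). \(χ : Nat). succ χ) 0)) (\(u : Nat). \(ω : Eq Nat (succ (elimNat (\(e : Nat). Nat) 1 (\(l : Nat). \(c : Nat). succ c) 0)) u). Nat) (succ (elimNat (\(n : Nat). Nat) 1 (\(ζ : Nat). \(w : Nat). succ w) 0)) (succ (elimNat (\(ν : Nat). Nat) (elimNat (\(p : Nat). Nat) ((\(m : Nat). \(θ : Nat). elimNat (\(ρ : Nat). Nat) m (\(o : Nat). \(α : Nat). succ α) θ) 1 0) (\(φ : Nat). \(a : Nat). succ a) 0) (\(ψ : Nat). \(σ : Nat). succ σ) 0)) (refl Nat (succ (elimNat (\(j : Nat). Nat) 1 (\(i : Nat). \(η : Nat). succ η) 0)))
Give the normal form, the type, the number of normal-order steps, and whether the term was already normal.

resulting normal form:
  2
inferred type:
  Nat
steps to reach normal form (normal order): 2
started in normal form: no
first redex: a J iota-redex


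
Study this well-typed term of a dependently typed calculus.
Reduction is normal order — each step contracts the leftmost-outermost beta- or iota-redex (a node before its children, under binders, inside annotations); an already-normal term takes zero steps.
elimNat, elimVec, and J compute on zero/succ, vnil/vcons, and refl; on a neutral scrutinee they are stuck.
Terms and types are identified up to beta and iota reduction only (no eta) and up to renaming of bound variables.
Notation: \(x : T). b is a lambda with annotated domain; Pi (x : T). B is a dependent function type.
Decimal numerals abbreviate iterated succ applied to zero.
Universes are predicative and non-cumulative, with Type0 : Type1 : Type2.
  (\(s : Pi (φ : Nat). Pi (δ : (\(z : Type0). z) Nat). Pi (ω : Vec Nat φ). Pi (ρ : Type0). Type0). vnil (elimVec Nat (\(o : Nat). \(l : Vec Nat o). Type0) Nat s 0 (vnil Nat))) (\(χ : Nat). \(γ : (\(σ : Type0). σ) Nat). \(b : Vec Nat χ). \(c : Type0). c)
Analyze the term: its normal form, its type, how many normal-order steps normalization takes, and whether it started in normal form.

normal form:
  vnil Nat
type:
  Vec Nat 0
reduction steps (normal order): 2
already normal: no
first contracted redex: a beta-redex


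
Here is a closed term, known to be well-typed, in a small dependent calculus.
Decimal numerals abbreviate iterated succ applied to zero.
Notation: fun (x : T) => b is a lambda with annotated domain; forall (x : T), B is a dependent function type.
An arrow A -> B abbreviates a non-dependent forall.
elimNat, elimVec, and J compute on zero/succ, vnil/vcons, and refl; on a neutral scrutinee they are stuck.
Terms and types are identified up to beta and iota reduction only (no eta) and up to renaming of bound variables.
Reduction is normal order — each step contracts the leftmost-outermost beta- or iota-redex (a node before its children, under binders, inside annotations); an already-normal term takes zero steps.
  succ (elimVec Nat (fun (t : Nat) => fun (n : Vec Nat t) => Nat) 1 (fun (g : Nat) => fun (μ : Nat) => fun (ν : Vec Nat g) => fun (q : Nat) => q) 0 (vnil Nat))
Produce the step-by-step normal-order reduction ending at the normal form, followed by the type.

reduction (normal order):
  succ (elimVec Nat (fun (t : Nat) => fun (n : Vec Nat t) => Nat) 1 (fun (g : Nat) => fun (μ : Nat) => fun (ν : Vec Nat g) => fun (q : Nat) => q) 0 (vnil Nat))
  ~> 2
inferred type:
  Nat


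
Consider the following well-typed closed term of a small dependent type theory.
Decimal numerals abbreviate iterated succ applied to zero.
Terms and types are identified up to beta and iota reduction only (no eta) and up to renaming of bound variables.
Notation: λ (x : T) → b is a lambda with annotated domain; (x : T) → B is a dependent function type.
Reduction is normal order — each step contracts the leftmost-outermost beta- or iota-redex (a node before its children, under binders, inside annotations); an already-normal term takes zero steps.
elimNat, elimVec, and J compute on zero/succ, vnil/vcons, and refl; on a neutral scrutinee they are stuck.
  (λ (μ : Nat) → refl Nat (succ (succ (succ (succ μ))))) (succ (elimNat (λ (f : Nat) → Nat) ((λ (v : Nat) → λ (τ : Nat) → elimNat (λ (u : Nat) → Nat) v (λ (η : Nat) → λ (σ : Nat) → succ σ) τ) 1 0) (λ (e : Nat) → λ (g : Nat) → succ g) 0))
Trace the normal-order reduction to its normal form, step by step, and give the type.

normal-order reduction:
  (λ (μ : Nat) → refl Nat (succ (succ (succ (succ μ))))) (succ (elimNat (λ (f : Nat) → Nat) ((λ (v : Nat) → λ (τ : Nat) → elimNat (λ (u : Nat) → Nat) v (λ (η : Nat) → λ (σ : Nat) → succ σ) τ) 1 0) (λ (e : Nat) → λ (g : Nat) → succ g) 0))
  ~> refl Nat (succ (succ (succ (succ (succ (elimNat (λ (μ : Nat) → Nat) ((λ (f : Nat) → λ (v : Nat) → elimNat (λ (τ : Nat) → Nat) f (λ (u : Nat) → λ (η : Nat) → succ η) v) 1 0) (λ (σ : Nat) → λ (e : Nat) → succ e) 0))))))
  ~> refl Nat (succ (succ (succ (succ (succ ((λ (μ : Nat) → λ (f : Nat) → elimNat (λ (v : Nat) → Nat) μ (λ (τ : Nat) → λ (u : Nat) → succ u) f) 1 0))))))
  ~> refl Nat (succ (succ (succ (succ (succ ((λ (μ : Nat) → elimNat (λ (f : Nat) → Nat) 1 (λ (v : Nat) → λ (τ : Nat) → succ τ) μ) 0))))))
  ~> refl Nat (succ (succ (succ (succ (succ (elimNat (λ (μ : Nat) → Nat) 1 (λ (f : Nat) → λ (v : Nat) → succ v) 0))))))
  ~> refl Nat 6
the term's type:
  Eq Nat 6 6


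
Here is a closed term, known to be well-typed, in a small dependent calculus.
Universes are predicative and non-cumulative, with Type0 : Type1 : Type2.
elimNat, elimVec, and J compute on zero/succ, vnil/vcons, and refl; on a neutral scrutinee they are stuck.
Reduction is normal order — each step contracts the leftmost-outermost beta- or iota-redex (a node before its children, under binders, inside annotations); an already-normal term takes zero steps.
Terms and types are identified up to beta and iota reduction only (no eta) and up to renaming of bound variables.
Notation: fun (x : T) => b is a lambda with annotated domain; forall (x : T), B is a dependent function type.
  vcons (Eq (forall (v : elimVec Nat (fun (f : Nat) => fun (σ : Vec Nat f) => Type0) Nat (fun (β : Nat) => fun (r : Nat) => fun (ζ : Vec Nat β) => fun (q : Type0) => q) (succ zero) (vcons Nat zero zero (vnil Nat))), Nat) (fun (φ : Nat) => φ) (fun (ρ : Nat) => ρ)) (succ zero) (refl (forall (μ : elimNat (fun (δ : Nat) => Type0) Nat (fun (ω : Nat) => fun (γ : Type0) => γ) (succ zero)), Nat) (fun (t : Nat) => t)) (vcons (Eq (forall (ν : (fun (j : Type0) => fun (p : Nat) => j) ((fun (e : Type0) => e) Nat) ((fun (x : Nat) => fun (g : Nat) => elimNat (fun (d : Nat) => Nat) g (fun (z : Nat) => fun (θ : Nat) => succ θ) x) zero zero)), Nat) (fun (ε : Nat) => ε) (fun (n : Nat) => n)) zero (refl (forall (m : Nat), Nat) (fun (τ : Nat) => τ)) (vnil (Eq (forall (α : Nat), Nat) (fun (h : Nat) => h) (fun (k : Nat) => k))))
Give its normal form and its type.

normal form:
  vcons (Eq (forall (v : Nat), Nat) (fun (f : Nat) => f) (fun (σ : Nat) => σ)) (succ zero) (refl (forall (β : Nat), Nat) (fun (r : Nat) => r)) (vcons (Eq (forall (ζ : Nat), Nat) (fun (q : Nat) => q) (fun (φ : Nat) => φ)) zero (refl (forall (ρ : Nat), Nat) (fun (μ : Nat) => μ)) (vnil (Eq (forall (δ : Nat), Nat) (fun (ω : Nat) => ω) (fun (γ : Nat) => γ))))
type:
  Vec (Eq (forall (v : Nat), Nat) (fun (f : Nat) => f) (fun (σ : Nat) => σ)) (succ (succ zero))
observation: the term reaches its normal form after 13 normal-order steps.


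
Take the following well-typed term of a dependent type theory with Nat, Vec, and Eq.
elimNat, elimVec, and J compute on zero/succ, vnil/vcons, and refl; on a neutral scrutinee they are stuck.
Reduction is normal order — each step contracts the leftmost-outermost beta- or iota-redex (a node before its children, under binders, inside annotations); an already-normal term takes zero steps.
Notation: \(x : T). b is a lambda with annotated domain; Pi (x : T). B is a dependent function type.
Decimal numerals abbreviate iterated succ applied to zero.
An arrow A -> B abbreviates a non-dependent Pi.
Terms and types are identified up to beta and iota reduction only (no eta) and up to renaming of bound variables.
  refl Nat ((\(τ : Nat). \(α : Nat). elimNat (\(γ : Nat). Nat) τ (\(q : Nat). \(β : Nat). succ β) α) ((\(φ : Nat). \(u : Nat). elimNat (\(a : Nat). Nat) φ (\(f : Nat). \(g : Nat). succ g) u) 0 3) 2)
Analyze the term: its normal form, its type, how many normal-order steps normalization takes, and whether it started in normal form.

reduced normal form:
  refl Nat 5
the term's type:
  Eq Nat 5 5
reduction steps (normal order): 21
already normal: no
first contracted redex: a beta-redex


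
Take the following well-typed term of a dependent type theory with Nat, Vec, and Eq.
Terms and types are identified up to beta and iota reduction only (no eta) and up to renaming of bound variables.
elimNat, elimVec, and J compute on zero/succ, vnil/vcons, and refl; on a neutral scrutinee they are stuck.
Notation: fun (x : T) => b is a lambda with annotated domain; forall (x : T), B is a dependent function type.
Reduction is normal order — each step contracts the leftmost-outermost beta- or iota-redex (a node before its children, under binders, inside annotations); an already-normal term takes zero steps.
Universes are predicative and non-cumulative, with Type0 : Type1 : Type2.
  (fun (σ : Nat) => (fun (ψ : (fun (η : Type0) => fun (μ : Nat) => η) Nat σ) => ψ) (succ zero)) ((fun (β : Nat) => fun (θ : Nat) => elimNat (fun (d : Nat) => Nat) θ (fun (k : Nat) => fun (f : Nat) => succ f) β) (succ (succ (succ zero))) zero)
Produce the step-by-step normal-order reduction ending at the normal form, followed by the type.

reduction (normal order):
  (fun (σ : Nat) => (fun (ψ : (fun (η : Type0) => fun (μ : Nat) => η) Nat σ) => ψ) (succ zero)) ((fun (β : Nat) => fun (θ : Nat) => elimNat (fun (d : Nat) => Nat) θ (fun (k : Nat) => fun (f : Nat) => succ f) β) (succ (succ (succ zero))) zero)
  ~> (fun (σ : (fun (ψ : Type0) => fun (η : Nat) => ψ) Nat ((fun (μ : Nat) => fun (β : Nat) => elimNat (fun (θ : Nat) => Nat) β (fun (d : Nat) => fun (k : Nat) => succ k) μ) (succ (succ (succ zero))) zero)) => σ) (succ zero)
  ~> succ zero
type:
  Nat


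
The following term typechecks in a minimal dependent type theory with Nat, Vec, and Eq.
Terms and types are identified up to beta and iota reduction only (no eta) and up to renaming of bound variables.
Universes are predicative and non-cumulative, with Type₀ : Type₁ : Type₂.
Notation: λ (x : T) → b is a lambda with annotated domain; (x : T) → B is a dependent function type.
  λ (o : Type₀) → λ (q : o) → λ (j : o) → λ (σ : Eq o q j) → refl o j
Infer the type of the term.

type:
  (o : Type₀) → (q : o) → (j : o) → (σ : Eq o q j) → Eq o j j


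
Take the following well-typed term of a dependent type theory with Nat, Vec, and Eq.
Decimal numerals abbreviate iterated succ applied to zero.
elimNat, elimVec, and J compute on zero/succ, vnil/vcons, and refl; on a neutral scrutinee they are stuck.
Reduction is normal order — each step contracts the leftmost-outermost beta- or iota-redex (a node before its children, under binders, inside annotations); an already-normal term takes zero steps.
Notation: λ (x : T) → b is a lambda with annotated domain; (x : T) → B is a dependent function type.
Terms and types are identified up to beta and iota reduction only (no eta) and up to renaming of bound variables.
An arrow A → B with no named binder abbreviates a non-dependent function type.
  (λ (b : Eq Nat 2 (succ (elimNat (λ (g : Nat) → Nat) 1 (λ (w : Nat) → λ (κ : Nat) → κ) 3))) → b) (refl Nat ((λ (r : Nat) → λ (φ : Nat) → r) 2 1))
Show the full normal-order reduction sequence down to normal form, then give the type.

reduction (normal order):
  (λ (b : Eq Nat 2 (succ (elimNat (λ (g : Nat) → Nat) 1 (λ (w : Nat) → λ (κ : Nat) → κ) 3))) → b) (refl Nat ((λ (r : Nat) → λ (φ : Nat) → r) 2 1))
  ~> refl Nat ((λ (b : Nat) → λ (g : Nat) → b) 2 1)
  ~> refl Nat ((λ (b : Nat) → 2) 1)
  ~> refl Nat 2
type:
  Eq Nat 2 2


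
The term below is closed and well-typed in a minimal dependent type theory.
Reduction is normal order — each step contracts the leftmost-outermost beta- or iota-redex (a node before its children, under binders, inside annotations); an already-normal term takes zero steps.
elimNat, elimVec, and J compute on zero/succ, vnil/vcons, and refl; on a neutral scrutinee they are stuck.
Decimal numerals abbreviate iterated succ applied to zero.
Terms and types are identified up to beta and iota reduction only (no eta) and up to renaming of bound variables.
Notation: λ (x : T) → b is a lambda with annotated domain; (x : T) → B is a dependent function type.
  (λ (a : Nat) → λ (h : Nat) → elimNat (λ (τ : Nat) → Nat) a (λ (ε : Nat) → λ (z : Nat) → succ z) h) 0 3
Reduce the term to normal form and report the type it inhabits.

reduced normal form:
  3
type:
  Nat


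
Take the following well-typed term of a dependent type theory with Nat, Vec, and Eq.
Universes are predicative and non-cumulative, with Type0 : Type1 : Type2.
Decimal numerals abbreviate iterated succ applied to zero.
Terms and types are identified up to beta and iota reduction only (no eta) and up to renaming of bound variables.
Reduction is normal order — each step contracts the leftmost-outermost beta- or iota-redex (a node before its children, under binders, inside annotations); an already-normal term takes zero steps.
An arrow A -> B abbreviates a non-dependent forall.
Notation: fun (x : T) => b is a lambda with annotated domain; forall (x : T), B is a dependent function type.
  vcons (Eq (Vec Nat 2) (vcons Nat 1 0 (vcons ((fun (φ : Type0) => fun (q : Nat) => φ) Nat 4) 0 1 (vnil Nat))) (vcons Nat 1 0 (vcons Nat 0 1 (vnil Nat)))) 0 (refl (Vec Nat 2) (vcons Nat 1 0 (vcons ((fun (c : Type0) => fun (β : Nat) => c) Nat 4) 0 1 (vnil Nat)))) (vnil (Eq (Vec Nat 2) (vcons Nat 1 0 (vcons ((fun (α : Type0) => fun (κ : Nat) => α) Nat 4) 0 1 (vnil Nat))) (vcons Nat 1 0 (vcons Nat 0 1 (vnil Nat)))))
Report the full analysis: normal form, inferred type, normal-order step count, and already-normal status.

normal form:
  vcons (Eq (Vec Nat 2) (vcons Nat 1 0 (vcons Nat 0 1 (vnil Nat))) (vcons Nat 1 0 (vcons Nat 0 1 (vnil Nat)))) 0 (refl (Vec Nat 2) (vcons Nat 1 0 (vcons Nat 0 1 (vnil Nat)))) (vnil (Eq (Vec Nat 2) (vcons Nat 1 0 (vcons Nat 0 1 (vnil Nat))) (vcons Nat 1 0 (vcons Nat 0 1 (vnil Nat)))))
the term's type:
  Vec (Eq (Vec Nat 2) (vcons Nat 1 0 (vcons Nat 0 1 (vnil Nat))) (vcons Nat 1 0 (vcons Nat 0 1 (vnil Nat)))) 1
steps to reach normal form (normal order): 6
already normal: no
first redex: a beta-redex
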